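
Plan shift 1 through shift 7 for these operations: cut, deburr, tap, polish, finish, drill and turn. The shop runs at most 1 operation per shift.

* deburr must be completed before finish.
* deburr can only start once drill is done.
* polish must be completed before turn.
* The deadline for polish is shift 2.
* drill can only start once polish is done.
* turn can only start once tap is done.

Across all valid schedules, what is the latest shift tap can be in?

shift 6

Downstream work caps tap at shift 6.
tap at shift 6 is achievable: turn -> shift 7, polish -> shift 1, deburr -> shift 3, tap -> shift 6, cut -> shift 5, finish -> shift 4, drill -> shift 2.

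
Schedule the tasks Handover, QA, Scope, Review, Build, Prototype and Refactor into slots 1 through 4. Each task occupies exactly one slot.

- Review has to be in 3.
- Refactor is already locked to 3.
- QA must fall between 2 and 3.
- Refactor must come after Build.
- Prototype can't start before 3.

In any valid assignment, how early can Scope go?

Scope at 1 is achievable: Build -> 1; QA -> 2; Scope -> 1; Prototype -> 3; Handover -> 1; Review -> 3; Refactor -> 3.

1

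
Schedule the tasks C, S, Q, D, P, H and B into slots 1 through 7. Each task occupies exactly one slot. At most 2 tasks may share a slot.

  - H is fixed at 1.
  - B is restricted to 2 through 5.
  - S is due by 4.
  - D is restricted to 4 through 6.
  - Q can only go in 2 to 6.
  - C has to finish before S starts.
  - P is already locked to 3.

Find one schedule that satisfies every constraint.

D -> 4, B -> 2, H -> 1, C -> 1, P -> 3, S -> 2, Q -> 3

Checking: C(1) before S(2); S=2 in [1,4]; B=2 in [2,5]; P=3 in [3,3]; D=4 in [4,6]; Q=3 in [2,6]; H=1 in [1,1]; max 2 per slot (cap 2).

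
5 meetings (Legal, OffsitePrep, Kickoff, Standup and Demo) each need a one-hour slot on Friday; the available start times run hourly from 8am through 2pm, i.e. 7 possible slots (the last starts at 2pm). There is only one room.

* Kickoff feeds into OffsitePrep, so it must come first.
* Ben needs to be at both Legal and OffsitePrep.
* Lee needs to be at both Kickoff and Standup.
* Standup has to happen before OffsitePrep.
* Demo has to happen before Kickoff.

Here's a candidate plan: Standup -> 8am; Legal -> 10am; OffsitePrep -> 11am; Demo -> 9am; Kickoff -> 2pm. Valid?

Lee needs to be at both Kickoff and Standup — holds.
There is only one room — holds.
Demo has to happen before Kickoff — holds.
Ben needs to be at both Legal and OffsitePrep — holds.
Kickoff feeds into OffsitePrep, so it must come first — violated.
Standup has to happen before OffsitePrep — holds.

No. Kickoff feeds into OffsitePrep, so it must come first is not satisfied.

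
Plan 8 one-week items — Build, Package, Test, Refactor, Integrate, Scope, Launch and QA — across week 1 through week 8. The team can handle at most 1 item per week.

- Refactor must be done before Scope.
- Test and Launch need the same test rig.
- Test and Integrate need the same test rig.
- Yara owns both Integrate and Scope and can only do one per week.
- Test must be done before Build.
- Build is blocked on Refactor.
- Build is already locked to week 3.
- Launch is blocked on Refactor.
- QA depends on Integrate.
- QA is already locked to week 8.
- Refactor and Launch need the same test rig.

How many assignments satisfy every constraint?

48

Splitting on Package: it can be week 4 (12), week 5 (12), week 6 (12), week 7 (12). Listing each branch's schedules as (Build, Test, Refactor, Integrate, Scope, Launch, QA) by week number:
Package=week 4: (3,1,2,5,6,7,8) (3,1,2,5,7,6,8) (3,1,2,6,5,7,8) (3,1,2,6,7,5,8) (3,1,2,7,5,6,8) (3,1,2,7,6,5,8) (3,2,1,5,6,7,8) (3,2,1,5,7,6,8) (3,2,1,6,5,7,8) (3,2,1,6,7,5,8) (3,2,1,7,5,6,8) (3,2,1,7,6,5,8) — 12.
Package=week 5: (3,1,2,4,6,7,8) (3,1,2,4,7,6,8) (3,1,2,6,4,7,8) (3,1,2,6,7,4,8) (3,1,2,7,4,6,8) (3,1,2,7,6,4,8) (3,2,1,4,6,7,8) (3,2,1,4,7,6,8) (3,2,1,6,4,7,8) (3,2,1,6,7,4,8) (3,2,1,7,4,6,8) (3,2,1,7,6,4,8) — 12.
Package=week 6: (3,1,2,4,5,7,8) (3,1,2,4,7,5,8) (3,1,2,5,4,7,8) (3,1,2,5,7,4,8) (3,1,2,7,4,5,8) (3,1,2,7,5,4,8) (3,2,1,4,5,7,8) (3,2,1,4,7,5,8) (3,2,1,5,4,7,8) (3,2,1,5,7,4,8) (3,2,1,7,4,5,8) (3,2,1,7,5,4,8) — 12.
Package=week 7: (3,1,2,4,5,6,8) (3,1,2,4,6,5,8) (3,1,2,5,4,6,8) (3,1,2,5,6,4,8) (3,1,2,6,4,5,8) (3,1,2,6,5,4,8) (3,2,1,4,5,6,8) (3,2,1,4,6,5,8) (3,2,1,5,4,6,8) (3,2,1,5,6,4,8) (3,2,1,6,4,5,8) (3,2,1,6,5,4,8) — 12.
Summing: 12 + 12 + 12 + 12 = 48.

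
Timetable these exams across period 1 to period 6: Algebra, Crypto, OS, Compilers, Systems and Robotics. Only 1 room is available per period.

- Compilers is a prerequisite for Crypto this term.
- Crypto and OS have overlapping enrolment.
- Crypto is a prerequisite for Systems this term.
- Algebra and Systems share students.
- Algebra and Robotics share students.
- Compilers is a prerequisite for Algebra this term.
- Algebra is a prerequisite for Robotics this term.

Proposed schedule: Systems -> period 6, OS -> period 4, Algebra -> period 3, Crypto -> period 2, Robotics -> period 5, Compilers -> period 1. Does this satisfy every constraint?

Yes, all constraints hold

Crypto and OS have overlapping enrolment — holds.
Compilers is a prerequisite for Algebra this term — holds.
Algebra is a prerequisite for Robotics this term — holds.
Crypto is a prerequisite for Systems this term — holds.
Algebra and Systems share students — holds.
Only 1 room is available per period — holds.
Algebra and Robotics share students — holds.
Compilers is a prerequisite for Crypto this term — holds.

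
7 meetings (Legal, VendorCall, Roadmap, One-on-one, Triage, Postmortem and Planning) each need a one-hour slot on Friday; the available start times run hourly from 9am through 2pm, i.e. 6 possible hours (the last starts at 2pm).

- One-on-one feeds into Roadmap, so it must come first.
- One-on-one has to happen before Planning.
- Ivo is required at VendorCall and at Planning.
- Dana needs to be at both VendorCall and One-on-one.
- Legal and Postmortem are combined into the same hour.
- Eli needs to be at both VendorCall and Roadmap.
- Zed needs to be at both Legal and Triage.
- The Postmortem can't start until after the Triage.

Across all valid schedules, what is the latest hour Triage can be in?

1pm

Downstream work caps Triage at 1pm.
Triage at 1pm is achievable: Legal=2pm, Postmortem=2pm, Roadmap=10am, Planning=10am, Triage=1pm, One-on-one=9am, VendorCall=11am.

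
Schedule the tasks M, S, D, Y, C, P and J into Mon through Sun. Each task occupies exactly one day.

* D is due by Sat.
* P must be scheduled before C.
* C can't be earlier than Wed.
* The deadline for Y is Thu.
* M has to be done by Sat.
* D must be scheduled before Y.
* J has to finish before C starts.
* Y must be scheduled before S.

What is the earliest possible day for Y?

Tue

Precedence pushes Y to at least Tue; Y's own window allows nothing later than Thu.
Y at Tue is achievable: C in Wed; S in Wed; J in Mon; D in Mon; P in Mon; M in Mon; Y in Tue.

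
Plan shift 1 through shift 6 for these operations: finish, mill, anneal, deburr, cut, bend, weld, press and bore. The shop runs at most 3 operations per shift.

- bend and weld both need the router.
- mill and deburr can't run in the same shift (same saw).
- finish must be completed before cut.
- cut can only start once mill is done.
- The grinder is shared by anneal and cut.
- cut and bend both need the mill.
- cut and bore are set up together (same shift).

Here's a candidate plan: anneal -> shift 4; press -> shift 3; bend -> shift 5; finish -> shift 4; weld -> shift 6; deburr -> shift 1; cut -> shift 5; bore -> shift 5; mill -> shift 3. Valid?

The shop runs at most 3 operations per shift — holds.
cut can only start once mill is done — holds.
bend and weld both need the router — holds.
cut and bend both need the mill — violated.
The grinder is shared by anneal and cut — holds.
cut and bore are set up together (same shift) — holds.
mill and deburr can't run in the same shift (same saw) — holds.
finish must be completed before cut — holds.

No. cut and bend both need the mill is not satisfied.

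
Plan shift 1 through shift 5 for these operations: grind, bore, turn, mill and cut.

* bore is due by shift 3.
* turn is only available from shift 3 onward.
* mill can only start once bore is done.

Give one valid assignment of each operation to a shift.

bore=shift 1; grind=shift 1; turn=shift 3; mill=shift 2; cut=shift 1

Checking: bore(shift 1) before mill(shift 2); turn=shift 3 in [shift 3,shift 5]; bore=shift 1 in [shift 1,shift 3].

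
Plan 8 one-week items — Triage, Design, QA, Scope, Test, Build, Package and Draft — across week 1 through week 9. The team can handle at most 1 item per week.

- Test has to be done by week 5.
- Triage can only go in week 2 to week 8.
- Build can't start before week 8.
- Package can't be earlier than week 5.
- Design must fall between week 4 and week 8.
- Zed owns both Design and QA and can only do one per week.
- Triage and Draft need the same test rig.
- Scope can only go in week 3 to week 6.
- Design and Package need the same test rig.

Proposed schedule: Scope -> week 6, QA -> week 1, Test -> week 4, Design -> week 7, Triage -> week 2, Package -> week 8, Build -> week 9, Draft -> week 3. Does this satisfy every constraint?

Yes

Design and Package need the same test rig — holds.
Triage can only go in week 2 to week 8 — holds.
Build can't start before week 8 — holds.
Package can't be earlier than week 5 — holds.
Scope can only go in week 3 to week 6 — holds.
Test has to be done by week 5 — holds.
Triage and Draft need the same test rig — holds.
Design must fall between week 4 and week 8 — holds.
The team can handle at most 1 item per week — holds.
Zed owns both Design and QA and can only do one per week — holds.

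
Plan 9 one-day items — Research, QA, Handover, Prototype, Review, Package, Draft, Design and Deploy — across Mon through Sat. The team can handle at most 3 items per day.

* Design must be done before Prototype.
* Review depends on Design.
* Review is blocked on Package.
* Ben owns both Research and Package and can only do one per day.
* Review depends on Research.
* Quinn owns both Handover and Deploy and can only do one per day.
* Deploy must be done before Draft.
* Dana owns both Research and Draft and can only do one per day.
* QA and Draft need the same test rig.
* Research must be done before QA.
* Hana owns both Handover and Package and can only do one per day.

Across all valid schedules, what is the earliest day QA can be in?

Precedence pushes QA to at least Tue.
QA at Tue is achievable: Package=Tue, Deploy=Mon, QA=Tue, Draft=Wed, Design=Mon, Research=Mon, Prototype=Tue, Review=Wed, Handover=Wed.

Tue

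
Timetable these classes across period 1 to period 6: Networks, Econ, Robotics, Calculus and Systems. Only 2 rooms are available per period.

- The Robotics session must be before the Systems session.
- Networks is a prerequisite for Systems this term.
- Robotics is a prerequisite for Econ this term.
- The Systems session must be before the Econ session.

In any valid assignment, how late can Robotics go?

Downstream work caps Robotics at period 4.
Robotics at period 4 is achievable: Systems=period 5; Robotics=period 4; Calculus=period 1; Econ=period 6; Networks=period 1.

period 4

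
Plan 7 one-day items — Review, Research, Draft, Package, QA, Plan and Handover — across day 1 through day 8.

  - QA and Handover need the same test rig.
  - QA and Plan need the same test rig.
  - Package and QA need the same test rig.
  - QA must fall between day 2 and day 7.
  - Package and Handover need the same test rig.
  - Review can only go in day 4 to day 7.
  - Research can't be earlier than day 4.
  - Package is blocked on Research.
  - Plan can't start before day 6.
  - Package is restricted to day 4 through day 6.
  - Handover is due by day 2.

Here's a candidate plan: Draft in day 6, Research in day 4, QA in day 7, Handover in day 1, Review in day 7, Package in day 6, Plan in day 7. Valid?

Invalid. QA and Plan need the same test rig.

QA and Handover need the same test rig — holds.
Review can only go in day 4 to day 7 — holds.
Handover is due by day 2 — holds.
QA must fall between day 2 and day 7 — holds.
Plan can't start before day 6 — holds.
Package is restricted to day 4 through day 6 — holds.
Package is blocked on Research — holds.
Package and Handover need the same test rig — holds.
Research can't be earlier than day 4 — holds.
Package and QA need the same test rig — holds.
QA and Plan need the same test rig — violated.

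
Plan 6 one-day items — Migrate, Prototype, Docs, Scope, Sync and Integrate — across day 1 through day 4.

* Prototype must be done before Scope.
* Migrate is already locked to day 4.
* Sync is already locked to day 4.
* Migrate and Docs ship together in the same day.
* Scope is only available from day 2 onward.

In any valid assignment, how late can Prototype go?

day 3

Downstream work caps Prototype at day 3.
Prototype at day 3 is achievable: Migrate in day 4; Sync in day 4; Scope in day 4; Prototype in day 3; Integrate in day 1; Docs in day 4.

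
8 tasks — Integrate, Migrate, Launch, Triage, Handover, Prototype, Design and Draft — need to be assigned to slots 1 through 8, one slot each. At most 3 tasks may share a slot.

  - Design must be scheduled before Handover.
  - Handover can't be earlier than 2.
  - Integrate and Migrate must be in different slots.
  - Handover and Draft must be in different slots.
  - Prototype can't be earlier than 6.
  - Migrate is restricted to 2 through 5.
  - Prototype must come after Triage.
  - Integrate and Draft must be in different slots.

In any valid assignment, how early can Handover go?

2

Handover is available from 2.
Handover at 2 is achievable: Design in 1; Draft in 3; Triage in 1; Launch in 2; Integrate in 1; Handover in 2; Prototype in 6; Migrate in 2.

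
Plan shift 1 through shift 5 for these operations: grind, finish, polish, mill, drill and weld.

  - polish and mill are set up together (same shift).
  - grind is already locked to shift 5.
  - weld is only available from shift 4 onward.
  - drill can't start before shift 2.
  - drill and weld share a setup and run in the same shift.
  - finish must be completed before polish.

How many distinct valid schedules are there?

Splitting on finish: it can be shift 1 (8), shift 2 (6), shift 3 (4), shift 4 (2). Listing each branch's schedules as (grind, polish, mill, drill, weld) by shift number:
finish=shift 1: (5,2,2,4,4) (5,2,2,5,5) (5,3,3,4,4) (5,3,3,5,5) (5,4,4,4,4) (5,4,4,5,5) (5,5,5,4,4) (5,5,5,5,5) — 8.
finish=shift 2: (5,3,3,4,4) (5,3,3,5,5) (5,4,4,4,4) (5,4,4,5,5) (5,5,5,4,4) (5,5,5,5,5) — 6.
finish=shift 3: (5,4,4,4,4) (5,4,4,5,5) (5,5,5,4,4) (5,5,5,5,5) — 4.
finish=shift 4: (5,5,5,4,4) (5,5,5,5,5) — 2.
Summing: 8 + 6 + 4 + 2 = 20.

20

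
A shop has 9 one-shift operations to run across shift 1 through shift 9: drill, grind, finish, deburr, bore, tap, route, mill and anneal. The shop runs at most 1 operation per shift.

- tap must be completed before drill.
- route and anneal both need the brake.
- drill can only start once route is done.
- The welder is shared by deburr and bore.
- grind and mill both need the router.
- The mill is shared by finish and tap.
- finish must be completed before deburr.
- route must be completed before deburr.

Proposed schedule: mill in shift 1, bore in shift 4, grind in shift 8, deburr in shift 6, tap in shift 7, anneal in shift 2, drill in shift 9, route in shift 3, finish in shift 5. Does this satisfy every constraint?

drill can only start once route is done — holds.
route must be completed before deburr — holds.
The mill is shared by finish and tap — holds.
grind and mill both need the router — holds.
The shop runs at most 1 operation per shift — holds.
route and anneal both need the brake — holds.
finish must be completed before deburr — holds.
tap must be completed before drill — holds.
The welder is shared by deburr and bore — holds.

Valid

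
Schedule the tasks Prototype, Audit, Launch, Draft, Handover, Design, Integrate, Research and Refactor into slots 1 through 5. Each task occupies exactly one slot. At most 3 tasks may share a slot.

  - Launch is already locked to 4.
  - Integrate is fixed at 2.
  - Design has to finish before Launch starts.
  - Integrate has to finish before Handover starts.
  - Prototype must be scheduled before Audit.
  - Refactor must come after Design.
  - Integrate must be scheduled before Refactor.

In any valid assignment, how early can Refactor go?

3

Precedence pushes Refactor to at least 3.
Refactor at 3 is achievable: Audit=2, Launch=4, Integrate=2, Draft=1, Design=1, Refactor=3, Research=2, Prototype=1, Handover=3.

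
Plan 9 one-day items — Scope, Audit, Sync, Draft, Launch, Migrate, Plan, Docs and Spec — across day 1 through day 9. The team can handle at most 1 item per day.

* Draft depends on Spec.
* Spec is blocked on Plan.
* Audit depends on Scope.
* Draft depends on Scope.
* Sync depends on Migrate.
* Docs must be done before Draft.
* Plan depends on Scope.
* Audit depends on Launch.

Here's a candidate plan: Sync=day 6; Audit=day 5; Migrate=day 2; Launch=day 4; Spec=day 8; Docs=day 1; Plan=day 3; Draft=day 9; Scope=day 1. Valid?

Invalid. The team can handle at most 1 item per day.

Spec is blocked on Plan — holds.
Sync depends on Migrate — holds.
Audit depends on Scope — holds.
Draft depends on Spec — holds.
The team can handle at most 1 item per day — violated.
Audit depends on Launch — holds.
Plan depends on Scope — holds.
Draft depends on Scope — holds.
Docs must be done before Draft — holds.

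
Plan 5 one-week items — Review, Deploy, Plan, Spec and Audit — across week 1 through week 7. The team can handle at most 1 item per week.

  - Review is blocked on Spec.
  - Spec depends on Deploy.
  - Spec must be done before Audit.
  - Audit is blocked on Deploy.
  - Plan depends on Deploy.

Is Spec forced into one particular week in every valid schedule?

No

Spec can be week 2 (e.g. Review in week 4; Plan in week 5; Audit in week 3; Spec in week 2; Deploy in week 1) or week 3 (e.g. Plan -> week 2; Deploy -> week 1; Spec -> week 3; Audit -> week 4; Review -> week 5).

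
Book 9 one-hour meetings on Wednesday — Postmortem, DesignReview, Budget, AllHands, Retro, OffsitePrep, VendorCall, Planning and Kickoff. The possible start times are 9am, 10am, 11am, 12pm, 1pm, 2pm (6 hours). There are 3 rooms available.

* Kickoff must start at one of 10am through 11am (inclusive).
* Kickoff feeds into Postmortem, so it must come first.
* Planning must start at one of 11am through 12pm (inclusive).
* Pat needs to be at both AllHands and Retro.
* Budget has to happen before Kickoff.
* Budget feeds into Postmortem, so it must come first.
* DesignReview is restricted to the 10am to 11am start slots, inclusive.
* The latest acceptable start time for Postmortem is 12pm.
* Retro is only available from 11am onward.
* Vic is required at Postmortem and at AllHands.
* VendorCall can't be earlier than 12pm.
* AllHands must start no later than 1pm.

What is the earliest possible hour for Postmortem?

11am

Precedence pushes Postmortem to at least 11am; Postmortem's own window allows nothing later than 12pm.
Postmortem at 11am is achievable: VendorCall -> 12pm, Planning -> 11am, Budget -> 9am, OffsitePrep -> 9am, Retro -> 11am, AllHands -> 9am, Postmortem -> 11am, DesignReview -> 10am, Kickoff -> 10am.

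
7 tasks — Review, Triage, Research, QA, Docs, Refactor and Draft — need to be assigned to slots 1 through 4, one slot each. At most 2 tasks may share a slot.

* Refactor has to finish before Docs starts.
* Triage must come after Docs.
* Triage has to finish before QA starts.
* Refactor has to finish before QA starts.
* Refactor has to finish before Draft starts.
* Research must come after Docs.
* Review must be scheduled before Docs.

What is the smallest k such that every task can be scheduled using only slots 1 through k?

The precedence chain requires at least 4 distinct slots.
With at most 2 per slot and 7 tasks, at least 4 slots are needed.
4 works (last occupied slot: 4): for example Docs=2, Draft=2, Triage=3, QA=4, Research=3, Review=1, Refactor=1.

4 slots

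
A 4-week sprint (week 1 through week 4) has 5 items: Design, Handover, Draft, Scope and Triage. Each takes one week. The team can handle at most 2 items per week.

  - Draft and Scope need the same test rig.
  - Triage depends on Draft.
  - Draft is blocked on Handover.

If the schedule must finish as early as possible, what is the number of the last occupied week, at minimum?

The precedence chain requires at least 3 distinct weeks.
With at most 2 per week and 5 tasks, at least 3 weeks are needed.
3 works (last occupied week: week 3): for example Scope -> week 3, Design -> week 1, Draft -> week 2, Triage -> week 3, Handover -> week 1.

week 3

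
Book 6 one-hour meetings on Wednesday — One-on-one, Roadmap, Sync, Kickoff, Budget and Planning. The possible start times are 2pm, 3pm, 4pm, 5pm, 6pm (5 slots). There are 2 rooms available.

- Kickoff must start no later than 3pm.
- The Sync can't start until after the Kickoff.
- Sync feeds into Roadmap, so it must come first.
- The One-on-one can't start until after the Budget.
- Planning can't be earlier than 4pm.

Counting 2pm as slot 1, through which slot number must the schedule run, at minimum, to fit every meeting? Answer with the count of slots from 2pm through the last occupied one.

3 slots

The precedence chain requires at least 3 distinct slots.
With at most 2 per slot and 6 meetings, at least 3 slots are needed.
3 works (last occupied slot: 4pm): for example Planning -> 4pm, One-on-one -> 3pm, Kickoff -> 2pm, Budget -> 2pm, Sync -> 3pm, Roadmap -> 4pm.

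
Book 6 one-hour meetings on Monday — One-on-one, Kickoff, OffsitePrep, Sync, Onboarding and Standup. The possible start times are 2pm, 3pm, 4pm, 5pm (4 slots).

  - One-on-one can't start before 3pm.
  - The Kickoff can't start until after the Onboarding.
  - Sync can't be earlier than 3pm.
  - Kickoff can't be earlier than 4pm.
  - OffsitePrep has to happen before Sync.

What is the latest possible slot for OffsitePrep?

Downstream work caps OffsitePrep at 4pm.
OffsitePrep at 4pm is achievable: Sync -> 5pm, Standup -> 2pm, Onboarding -> 2pm, One-on-one -> 3pm, OffsitePrep -> 4pm, Kickoff -> 4pm.

4pm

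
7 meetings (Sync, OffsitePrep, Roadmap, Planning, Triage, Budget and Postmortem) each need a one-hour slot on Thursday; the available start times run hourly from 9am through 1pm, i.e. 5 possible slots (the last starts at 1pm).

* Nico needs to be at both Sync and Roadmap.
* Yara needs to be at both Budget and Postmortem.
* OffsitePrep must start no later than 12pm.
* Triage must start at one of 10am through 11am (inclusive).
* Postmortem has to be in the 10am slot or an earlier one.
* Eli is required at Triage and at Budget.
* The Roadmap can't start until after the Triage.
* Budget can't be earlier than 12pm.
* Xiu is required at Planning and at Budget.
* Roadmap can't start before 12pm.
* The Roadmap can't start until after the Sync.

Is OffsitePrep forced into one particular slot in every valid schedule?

OffsitePrep can be 9am (e.g. Roadmap -> 12pm, Triage -> 10am, OffsitePrep -> 9am, Planning -> 9am, Postmortem -> 9am, Sync -> 9am, Budget -> 12pm) or 10am (e.g. Roadmap -> 12pm; Sync -> 9am; OffsitePrep -> 10am; Budget -> 12pm; Planning -> 9am; Triage -> 10am; Postmortem -> 9am).

No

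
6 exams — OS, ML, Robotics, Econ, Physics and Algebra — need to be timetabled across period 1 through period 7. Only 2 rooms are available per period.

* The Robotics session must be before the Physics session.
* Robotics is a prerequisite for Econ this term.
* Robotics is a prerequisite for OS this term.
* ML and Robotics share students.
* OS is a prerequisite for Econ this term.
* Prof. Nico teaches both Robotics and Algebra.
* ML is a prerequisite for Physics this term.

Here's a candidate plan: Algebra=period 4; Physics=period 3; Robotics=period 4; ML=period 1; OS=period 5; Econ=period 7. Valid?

Prof. Nico teaches both Robotics and Algebra — violated.
Robotics is a prerequisite for Econ this term — holds.
The Robotics session must be before the Physics session — violated.
Robotics is a prerequisite for OS this term — holds.
ML and Robotics share students — holds.
OS is a prerequisite for Econ this term — holds.
ML is a prerequisite for Physics this term — holds.
Only 2 rooms are available per period — holds.

No — it violates: The Robotics session must be before the Physics session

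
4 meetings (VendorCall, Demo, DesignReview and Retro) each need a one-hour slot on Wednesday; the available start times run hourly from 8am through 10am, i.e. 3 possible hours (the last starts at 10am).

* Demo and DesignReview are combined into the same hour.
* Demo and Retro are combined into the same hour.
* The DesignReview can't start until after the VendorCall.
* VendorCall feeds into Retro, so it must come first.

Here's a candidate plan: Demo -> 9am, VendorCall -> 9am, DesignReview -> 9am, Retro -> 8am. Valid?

VendorCall feeds into Retro, so it must come first — violated.
The DesignReview can't start until after the VendorCall — violated.
Demo and DesignReview are combined into the same hour — holds.
Demo and Retro are combined into the same hour — violated.

No. VendorCall feeds into Retro, so it must come first is not satisfied.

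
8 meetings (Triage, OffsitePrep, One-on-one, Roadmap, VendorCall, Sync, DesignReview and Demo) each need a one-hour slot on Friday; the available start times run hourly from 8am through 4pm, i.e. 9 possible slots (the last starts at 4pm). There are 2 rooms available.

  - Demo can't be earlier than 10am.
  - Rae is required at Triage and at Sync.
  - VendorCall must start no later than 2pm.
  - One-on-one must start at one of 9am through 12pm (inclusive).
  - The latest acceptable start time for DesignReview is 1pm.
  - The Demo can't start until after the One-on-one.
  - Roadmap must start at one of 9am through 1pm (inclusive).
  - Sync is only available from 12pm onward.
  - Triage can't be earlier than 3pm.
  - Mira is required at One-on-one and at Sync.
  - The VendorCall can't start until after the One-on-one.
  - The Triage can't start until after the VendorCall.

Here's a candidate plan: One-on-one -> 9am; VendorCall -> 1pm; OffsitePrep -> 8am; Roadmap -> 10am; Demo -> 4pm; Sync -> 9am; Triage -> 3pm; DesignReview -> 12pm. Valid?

Mira is required at One-on-one and at Sync — violated.
Demo can't be earlier than 10am — holds.
Roadmap must start at one of 9am through 1pm (inclusive) — holds.
The Demo can't start until after the One-on-one — holds.
Rae is required at Triage and at Sync — holds.
Triage can't be earlier than 3pm — holds.
The Triage can't start until after the VendorCall — holds.
The latest acceptable start time for DesignReview is 1pm — holds.
VendorCall must start no later than 2pm — holds.
Sync is only available from 12pm onward — violated.
One-on-one must start at one of 9am through 12pm (inclusive) — holds.
The VendorCall can't start until after the One-on-one — holds.
There are 2 rooms available — holds.

Invalid. Mira is required at One-on-one and at Sync.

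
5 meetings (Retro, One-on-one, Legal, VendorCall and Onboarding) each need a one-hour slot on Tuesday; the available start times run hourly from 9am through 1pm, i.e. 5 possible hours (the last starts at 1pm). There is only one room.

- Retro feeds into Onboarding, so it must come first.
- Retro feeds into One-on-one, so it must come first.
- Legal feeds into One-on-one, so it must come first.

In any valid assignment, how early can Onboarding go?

10am

Precedence pushes Onboarding to at least 10am.
Onboarding at 10am is achievable: One-on-one=12pm; Retro=9am; Onboarding=10am; Legal=11am; VendorCall=1pm.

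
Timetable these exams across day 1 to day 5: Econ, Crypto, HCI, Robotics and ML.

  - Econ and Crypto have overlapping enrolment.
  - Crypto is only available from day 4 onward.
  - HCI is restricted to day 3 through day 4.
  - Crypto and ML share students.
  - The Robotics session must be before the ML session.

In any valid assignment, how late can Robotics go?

day 4

Downstream work caps Robotics at day 4.
Robotics at day 4 is achievable: Robotics in day 4, Crypto in day 4, Econ in day 1, ML in day 5, HCI in day 3.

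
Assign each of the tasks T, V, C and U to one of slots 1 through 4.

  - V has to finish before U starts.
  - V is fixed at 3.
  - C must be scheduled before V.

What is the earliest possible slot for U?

4

Precedence pushes U to at least 4.
U at 4 is achievable: C=1; U=4; V=3; T=1.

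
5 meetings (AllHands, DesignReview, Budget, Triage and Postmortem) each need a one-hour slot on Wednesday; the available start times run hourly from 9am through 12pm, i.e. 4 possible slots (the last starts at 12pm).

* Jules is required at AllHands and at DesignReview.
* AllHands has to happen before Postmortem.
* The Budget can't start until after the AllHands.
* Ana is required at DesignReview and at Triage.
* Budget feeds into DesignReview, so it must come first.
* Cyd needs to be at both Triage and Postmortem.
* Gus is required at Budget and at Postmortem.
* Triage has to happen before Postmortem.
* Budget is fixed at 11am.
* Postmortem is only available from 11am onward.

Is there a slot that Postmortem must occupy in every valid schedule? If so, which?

12pm

Postmortem's window is 11am–12pm.
Budget is fixed at 11am, and Postmortem can't share a slot with Budget.
So Postmortem must be 12pm.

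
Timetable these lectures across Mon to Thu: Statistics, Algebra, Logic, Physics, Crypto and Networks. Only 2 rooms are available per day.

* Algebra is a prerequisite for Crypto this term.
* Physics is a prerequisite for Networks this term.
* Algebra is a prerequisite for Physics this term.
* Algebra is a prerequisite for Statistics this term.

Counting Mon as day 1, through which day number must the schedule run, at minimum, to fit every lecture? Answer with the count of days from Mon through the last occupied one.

The precedence chain requires at least 3 distinct days.
With at most 2 per day and 6 lectures, at least 3 days are needed.
3 works (last occupied day: Wed): for example Crypto -> Wed, Algebra -> Mon, Networks -> Wed, Physics -> Tue, Statistics -> Tue, Logic -> Mon.

3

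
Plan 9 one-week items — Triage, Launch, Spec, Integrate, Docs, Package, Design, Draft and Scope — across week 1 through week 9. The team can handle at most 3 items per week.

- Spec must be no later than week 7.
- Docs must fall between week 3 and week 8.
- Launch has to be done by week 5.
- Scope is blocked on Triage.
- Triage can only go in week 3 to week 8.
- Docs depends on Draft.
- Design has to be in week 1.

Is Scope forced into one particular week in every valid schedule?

No

Scope can be week 4 (e.g. Scope in week 4, Draft in week 2, Integrate in week 2, Spec in week 1, Package in week 2, Design in week 1, Launch in week 1, Docs in week 3, Triage in week 3) or week 5 (e.g. Draft=week 2; Design=week 1; Package=week 2; Launch=week 1; Scope=week 5; Spec=week 1; Docs=week 3; Triage=week 3; Integrate=week 2).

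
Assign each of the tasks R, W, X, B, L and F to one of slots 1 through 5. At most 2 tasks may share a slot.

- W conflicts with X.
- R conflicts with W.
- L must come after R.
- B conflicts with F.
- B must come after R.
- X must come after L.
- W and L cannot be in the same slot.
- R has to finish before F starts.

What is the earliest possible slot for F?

Precedence pushes F to at least 2.
F at 2 is achievable: F in 2; L in 2; X in 3; R in 1; W in 4; B in 3.

2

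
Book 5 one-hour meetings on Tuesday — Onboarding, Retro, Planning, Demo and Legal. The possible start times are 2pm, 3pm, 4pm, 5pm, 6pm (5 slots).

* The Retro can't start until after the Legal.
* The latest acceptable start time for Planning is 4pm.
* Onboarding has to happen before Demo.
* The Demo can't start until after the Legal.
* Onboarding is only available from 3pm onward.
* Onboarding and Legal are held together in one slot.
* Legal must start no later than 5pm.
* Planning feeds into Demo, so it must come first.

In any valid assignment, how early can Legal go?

Legal must be in the same slot as Onboarding, which can't be before 3pm, so Legal is at least 3pm; Legal's own window allows nothing later than 5pm.
Legal at 3pm is achievable: Planning -> 2pm; Retro -> 4pm; Legal -> 3pm; Demo -> 4pm; Onboarding -> 3pm.

3pm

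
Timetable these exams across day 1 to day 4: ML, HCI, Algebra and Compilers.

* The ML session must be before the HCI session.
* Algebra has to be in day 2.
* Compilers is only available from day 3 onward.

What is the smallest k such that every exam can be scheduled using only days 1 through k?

The precedence chain requires at least 2 distinct days.
Compilers can't be placed before day 3, so the schedule must run through at least day 3.
3 works (last occupied day: day 3): for example Compilers=day 3; Algebra=day 2; HCI=day 2; ML=day 1.

3 days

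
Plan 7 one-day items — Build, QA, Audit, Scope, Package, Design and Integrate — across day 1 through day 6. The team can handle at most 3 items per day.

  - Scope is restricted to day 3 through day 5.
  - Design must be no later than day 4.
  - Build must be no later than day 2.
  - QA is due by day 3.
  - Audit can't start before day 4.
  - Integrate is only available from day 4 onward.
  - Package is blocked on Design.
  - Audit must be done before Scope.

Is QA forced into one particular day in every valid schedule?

No

QA can be day 1 (e.g. Package=day 2, Audit=day 4, Integrate=day 4, Design=day 1, Build=day 1, QA=day 1, Scope=day 5) or day 2 (e.g. Integrate=day 4; Scope=day 5; Build=day 1; Design=day 1; Audit=day 4; Package=day 2; QA=day 2).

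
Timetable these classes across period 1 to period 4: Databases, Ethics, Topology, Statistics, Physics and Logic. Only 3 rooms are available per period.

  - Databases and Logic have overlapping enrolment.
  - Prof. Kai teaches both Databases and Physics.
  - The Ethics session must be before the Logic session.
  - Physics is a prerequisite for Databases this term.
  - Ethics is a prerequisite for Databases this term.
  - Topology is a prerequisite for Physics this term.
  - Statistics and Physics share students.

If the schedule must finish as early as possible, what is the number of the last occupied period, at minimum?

The precedence chain requires at least 3 distinct periods.
With at most 3 per period and 6 classes, at least 2 periods are needed.
3 works (last occupied period: period 3): for example Ethics -> period 1; Logic -> period 2; Topology -> period 1; Databases -> period 3; Statistics -> period 1; Physics -> period 2.

3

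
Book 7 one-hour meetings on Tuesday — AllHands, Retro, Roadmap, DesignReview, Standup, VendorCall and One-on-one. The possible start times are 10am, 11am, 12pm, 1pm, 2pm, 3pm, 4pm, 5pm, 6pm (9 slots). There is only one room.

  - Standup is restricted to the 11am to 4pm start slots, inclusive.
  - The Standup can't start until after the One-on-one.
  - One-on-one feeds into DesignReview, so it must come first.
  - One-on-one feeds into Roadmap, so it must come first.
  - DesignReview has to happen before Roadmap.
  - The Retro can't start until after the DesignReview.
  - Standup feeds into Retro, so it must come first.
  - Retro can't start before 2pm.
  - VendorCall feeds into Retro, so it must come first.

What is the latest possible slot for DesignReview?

Precedence pushes DesignReview to at least 11am; downstream work caps DesignReview at 5pm.
DesignReview at 4pm is achievable: VendorCall=12pm, Retro=5pm, DesignReview=4pm, Roadmap=6pm, AllHands=1pm, Standup=11am, One-on-one=10am.
Nothing later works — the capacity limit rule out every slot after 4pm.

4pm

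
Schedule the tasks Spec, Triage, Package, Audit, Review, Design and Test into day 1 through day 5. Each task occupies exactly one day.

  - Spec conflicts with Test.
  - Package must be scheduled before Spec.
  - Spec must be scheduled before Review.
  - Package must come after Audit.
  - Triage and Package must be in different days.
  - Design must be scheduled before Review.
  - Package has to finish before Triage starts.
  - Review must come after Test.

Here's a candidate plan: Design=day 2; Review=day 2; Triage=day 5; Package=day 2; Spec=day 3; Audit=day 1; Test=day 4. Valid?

Package must come after Audit — holds.
Spec must be scheduled before Review — violated.
Spec conflicts with Test — holds.
Triage and Package must be in different days — holds.
Design must be scheduled before Review — violated.
Package must be scheduled before Spec — holds.
Review must come after Test — violated.
Package has to finish before Triage starts — holds.

No — it violates: Review must come after Test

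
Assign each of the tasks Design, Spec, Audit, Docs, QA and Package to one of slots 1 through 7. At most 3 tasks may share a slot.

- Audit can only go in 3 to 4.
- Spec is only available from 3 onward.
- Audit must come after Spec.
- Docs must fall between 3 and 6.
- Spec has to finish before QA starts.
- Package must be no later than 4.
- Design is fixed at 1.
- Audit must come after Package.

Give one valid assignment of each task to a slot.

Package -> 1, Docs -> 3, Design -> 1, Spec -> 3, QA -> 4, Audit -> 4

Checking: Spec(3) before QA(4); Package(1) before Audit(4); Spec(3) before Audit(4); Package=1 in [1,4]; Docs=3 in [3,6]; Design=1 in [1,1]; Spec=3 in [3,7]; Audit=4 in [3,4]; max 2 per slot (cap 3).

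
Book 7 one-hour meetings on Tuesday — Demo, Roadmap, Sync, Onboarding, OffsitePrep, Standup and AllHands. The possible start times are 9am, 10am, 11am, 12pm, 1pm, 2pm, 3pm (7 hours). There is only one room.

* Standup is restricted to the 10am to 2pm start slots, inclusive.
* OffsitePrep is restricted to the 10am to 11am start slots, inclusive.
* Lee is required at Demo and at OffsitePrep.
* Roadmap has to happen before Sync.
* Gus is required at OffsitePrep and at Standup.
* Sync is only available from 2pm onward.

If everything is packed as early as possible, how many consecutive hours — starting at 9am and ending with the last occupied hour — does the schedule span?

7

The precedence chain requires at least 2 distinct hours.
With at most 1 per hour and 7 meetings, at least 7 hours are needed.
Sync can't be placed before 2pm — that is hour 6 counting from 9am — so the schedule must run through at least 6 hours.
7 works (last occupied hour: 3pm): for example Demo in 12pm, AllHands in 3pm, OffsitePrep in 10am, Sync in 2pm, Onboarding in 1pm, Standup in 11am, Roadmap in 9am.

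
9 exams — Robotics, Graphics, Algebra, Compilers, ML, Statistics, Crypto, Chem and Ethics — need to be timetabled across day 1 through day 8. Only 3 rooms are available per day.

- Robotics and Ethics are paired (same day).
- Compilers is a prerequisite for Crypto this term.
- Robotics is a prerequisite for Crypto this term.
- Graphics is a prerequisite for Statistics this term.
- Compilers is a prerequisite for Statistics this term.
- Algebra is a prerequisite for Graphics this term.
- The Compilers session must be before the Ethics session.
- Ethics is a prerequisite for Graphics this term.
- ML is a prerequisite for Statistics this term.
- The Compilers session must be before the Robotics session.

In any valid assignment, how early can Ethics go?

day 2

Precedence pushes Ethics to at least day 2; downstream work caps Ethics at day 6.
Ethics at day 2 is achievable: Robotics=day 2; Compilers=day 1; Crypto=day 3; ML=day 1; Statistics=day 4; Chem=day 2; Graphics=day 3; Ethics=day 2; Algebra=day 1.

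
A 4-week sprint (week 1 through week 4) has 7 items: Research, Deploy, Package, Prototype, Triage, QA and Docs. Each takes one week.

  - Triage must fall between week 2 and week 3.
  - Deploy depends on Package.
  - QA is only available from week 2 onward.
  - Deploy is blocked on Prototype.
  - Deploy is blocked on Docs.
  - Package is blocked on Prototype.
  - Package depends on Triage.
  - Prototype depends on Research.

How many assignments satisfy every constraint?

Splitting on QA: it can be week 2 (3), week 3 (3), week 4 (3). Listing each branch's schedules as (Research, Deploy, Package, Prototype, Triage, Docs) by week number:
QA=week 2: (1,4,3,2,2,1) (1,4,3,2,2,2) (1,4,3,2,2,3) — 3.
QA=week 3: (1,4,3,2,2,1) (1,4,3,2,2,2) (1,4,3,2,2,3) — 3.
QA=week 4: (1,4,3,2,2,1) (1,4,3,2,2,2) (1,4,3,2,2,3) — 3.
Summing: 3 + 3 + 3 = 9.

9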